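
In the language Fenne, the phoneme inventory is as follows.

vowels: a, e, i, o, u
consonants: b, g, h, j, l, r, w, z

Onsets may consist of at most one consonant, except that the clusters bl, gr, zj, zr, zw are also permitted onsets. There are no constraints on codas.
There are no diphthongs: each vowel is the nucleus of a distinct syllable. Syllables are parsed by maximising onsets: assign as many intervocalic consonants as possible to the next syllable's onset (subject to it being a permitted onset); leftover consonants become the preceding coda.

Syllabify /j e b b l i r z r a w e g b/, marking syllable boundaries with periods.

Vowels present: e, i, a, e; each is a nucleus, giving 4 syllables.
Between /e/ (V1) and /i/ (V2): /bbl/ splits as /b/ + /bl/ (/bl/ is the longest suffix that is a licit onset).
Between /i/ (V2) and /a/ (V3): /rzr/; trying suffixes from longest down, /zr/ is the first permitted one, so coda /r/ | onset /zr/.
Between /a/ (V3) and /e/ (V4): /w/ is a single consonant, so it becomes the next onset.

jeb.blir.zra.wegb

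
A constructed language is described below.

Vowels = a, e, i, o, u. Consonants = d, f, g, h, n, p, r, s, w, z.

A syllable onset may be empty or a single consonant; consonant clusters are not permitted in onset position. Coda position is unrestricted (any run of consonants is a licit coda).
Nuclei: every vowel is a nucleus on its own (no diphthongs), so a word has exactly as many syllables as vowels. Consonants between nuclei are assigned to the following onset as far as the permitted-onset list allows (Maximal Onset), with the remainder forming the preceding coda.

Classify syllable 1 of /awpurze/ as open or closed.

closed

Vowels present: a, u, e; each is a nucleus, giving 3 syllables.
Between /a/ (V1) and /u/ (V2): cluster /wp/ — the longest permitted-onset suffix is /p/; onset = /p/, preceding coda = /w/.
Between /u/ (V2) and /e/ (V3): /rz/ — longest licit onset from the right is /z/, leaving /r/ as coda.
Syllabification: aw.pur.ze.
Syllable 1 is /aw/ with coda /w/, so it is closed.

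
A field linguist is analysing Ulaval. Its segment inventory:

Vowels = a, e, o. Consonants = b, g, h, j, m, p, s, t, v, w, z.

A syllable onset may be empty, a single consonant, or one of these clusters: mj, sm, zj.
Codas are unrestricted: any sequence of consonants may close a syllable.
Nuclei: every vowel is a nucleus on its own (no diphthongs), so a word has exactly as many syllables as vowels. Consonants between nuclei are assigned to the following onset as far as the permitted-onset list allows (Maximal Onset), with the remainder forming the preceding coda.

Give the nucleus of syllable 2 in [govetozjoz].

The vowels are o, e, o, o — 4 nuclei, so 4 syllables.
The second nucleus (vowel 2 from the left) is /e/.

e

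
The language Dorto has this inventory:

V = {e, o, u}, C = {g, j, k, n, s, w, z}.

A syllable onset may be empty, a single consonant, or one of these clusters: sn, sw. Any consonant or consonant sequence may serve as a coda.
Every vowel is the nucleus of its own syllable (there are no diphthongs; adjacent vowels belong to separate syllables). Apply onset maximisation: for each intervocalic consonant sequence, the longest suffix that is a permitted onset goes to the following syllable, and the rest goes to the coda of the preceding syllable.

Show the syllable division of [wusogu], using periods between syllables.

wu.so.gu

The vowels are u, o, u — 3 nuclei, so 3 syllables.
/u…o/ gap (V1→V2): just /s/ — single C goes to the following onset.
/o…u/ gap (V2→V3): just /g/ — single C goes to the following onset.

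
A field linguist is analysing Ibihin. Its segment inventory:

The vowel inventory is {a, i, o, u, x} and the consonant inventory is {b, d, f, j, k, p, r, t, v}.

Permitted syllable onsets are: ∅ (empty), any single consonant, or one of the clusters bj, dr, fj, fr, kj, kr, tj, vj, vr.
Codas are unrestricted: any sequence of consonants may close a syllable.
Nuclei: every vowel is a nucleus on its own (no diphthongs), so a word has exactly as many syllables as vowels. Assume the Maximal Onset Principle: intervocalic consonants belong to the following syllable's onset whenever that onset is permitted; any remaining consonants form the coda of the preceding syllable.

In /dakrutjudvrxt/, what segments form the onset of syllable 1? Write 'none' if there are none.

Nuclei (vowels): a, u, u, x → 4 syllables.
/a…u/ gap (V1→V2): cluster /kr/ — /kr/ is itself a permitted onset, so the whole cluster goes right; preceding coda = ∅.
/u…u/ gap (V2→V3): cluster /tj/ — /tj/ is itself a permitted onset, so the whole cluster goes right; preceding coda = ∅.
/u…x/ gap (V3→V4): /dvr/; trying suffixes from longest down, /vr/ is the first permitted one, so coda /d/ | onset /vr/.
So the parse is da.kru.tjud.vrxt.
Syllable 1 is /da/: onset /d/, nucleus /a/, coda ∅.

d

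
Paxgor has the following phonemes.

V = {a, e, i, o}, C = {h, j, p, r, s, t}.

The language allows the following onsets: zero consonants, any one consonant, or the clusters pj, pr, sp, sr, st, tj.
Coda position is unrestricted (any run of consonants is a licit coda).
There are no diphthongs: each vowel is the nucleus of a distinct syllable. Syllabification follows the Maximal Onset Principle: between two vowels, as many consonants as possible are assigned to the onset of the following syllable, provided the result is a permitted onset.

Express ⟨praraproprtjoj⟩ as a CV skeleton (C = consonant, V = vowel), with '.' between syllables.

Vowels present: a, a, o, o; each is a nucleus, giving 4 syllables.
/a…a/ gap (V1→V2): /r/ is a single consonant, so it becomes the next onset.
/a…o/ gap (V2→V3): /pr/ — entire cluster is a permitted onset → onset /pr/, coda ∅.
/o…o/ gap (V3→V4): /prtj/ splits as /pr/ + /tj/ (/tj/ is the longest suffix that is a licit onset).
Result: pra.ra.propr.tjoj.
Mapping each syllable to C/V: /pra/ → CCV, /ra/ → CV, /propr/ → CCVCC, /tjoj/ → CCVC.

CCV.CV.CCVCC.CCVC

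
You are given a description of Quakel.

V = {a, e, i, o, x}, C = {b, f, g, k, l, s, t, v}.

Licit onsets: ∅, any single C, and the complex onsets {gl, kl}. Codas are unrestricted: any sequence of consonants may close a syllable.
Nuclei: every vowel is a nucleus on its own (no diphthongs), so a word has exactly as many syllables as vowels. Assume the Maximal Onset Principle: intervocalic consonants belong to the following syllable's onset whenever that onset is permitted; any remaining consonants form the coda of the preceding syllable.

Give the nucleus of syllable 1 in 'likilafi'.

Vowels present: i, i, a, i; each is a nucleus, giving 4 syllables.
The first nucleus (vowel 1 from the left) is /i/.

i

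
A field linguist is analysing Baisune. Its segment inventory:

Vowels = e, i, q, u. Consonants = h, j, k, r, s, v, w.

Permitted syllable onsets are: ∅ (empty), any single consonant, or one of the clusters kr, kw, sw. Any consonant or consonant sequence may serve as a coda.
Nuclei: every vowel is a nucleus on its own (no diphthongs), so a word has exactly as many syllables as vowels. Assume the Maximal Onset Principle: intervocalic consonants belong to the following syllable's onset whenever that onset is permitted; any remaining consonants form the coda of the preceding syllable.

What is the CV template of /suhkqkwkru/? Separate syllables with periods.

CVC.CVCC.CCV

The vowels are u, q, u — 3 nuclei, so 3 syllables.
Between /u/ (V1) and /q/ (V2): /hk/ splits as /h/ + /k/ (/k/ is the longest suffix that is a licit onset).
Between /q/ (V2) and /u/ (V3): /kwkr/; trying suffixes from longest down, /kr/ is the first permitted one, so coda /kw/ | onset /kr/.
Result: suh.kqkw.kru.
Mapping each syllable to C/V: /suh/ → CVC, /kqkw/ → CVCC, /kru/ → CCV.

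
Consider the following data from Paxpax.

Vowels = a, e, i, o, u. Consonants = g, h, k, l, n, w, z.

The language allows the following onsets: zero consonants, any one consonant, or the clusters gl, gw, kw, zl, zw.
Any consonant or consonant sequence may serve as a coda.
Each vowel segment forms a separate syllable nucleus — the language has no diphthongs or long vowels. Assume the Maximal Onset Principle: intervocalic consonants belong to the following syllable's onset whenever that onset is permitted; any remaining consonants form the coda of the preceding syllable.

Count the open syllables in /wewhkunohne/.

2

The vowels are e, u, o, e — 4 nuclei, so 4 syllables.
/e…u/ gap (V1→V2): cluster /whk/ — the longest permitted-onset suffix is /k/; onset = /k/, preceding coda = /wh/.
/u…o/ gap (V2→V3): /n/ is a single consonant, so it becomes the next onset.
/o…e/ gap (V3→V4): /hn/ — longest licit onset from the right is /n/, leaving /h/ as coda.
Putting it together: wewh.ku.noh.ne.
Classifying each syllable: /wewh/ (closed), /ku/ (open), /noh/ (closed), /ne/ (open).
Open syllables: 2.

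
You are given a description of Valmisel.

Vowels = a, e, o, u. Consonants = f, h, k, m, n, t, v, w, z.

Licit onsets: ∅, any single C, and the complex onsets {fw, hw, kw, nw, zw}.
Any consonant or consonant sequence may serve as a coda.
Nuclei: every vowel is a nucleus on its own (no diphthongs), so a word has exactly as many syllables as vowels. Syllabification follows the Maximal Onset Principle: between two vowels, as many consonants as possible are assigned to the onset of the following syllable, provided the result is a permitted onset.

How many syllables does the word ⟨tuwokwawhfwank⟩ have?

4

The vowels are u, o, a, a — 4 nuclei, so 4 syllables.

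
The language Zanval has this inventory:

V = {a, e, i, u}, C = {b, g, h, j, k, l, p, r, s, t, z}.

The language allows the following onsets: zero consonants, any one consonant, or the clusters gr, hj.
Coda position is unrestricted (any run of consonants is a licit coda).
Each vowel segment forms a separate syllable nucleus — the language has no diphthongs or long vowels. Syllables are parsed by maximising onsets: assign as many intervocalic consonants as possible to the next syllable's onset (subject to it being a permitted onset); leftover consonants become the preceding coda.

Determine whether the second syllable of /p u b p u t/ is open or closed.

Vowels present: u, u; each is a nucleus, giving 2 syllables.
Between /u/ (V1) and /u/ (V2): cluster /bp/ — the longest permitted-onset suffix is /p/; onset = /p/, preceding coda = /b/.
So the parse is pub.put.
Syllable 2 is /put/ with coda /t/, so it is closed.

closed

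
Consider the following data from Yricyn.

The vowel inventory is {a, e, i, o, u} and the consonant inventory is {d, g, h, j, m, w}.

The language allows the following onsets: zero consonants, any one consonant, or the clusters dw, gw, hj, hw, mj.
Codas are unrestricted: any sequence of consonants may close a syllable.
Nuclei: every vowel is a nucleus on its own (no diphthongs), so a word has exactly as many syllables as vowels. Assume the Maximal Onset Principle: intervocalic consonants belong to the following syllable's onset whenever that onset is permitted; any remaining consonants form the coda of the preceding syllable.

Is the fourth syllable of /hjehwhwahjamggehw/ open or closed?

closed

Nuclei (vowels): e, a, a, e → 4 syllables.
σ1/σ2 boundary: /hwhw/ — longest licit onset from the right is /hw/, leaving /hw/ as coda.
σ2/σ3 boundary: /hj/ is a licit onset in full, so it all attaches to the next syllable.
σ3/σ4 boundary: /mgg/ splits as /mg/ + /g/ (/g/ is the longest suffix that is a licit onset).
Syllabification: hjehw.hwa.hjamg.gehw.
Syllable 4 is /gehw/ with coda /hw/, so it is closed.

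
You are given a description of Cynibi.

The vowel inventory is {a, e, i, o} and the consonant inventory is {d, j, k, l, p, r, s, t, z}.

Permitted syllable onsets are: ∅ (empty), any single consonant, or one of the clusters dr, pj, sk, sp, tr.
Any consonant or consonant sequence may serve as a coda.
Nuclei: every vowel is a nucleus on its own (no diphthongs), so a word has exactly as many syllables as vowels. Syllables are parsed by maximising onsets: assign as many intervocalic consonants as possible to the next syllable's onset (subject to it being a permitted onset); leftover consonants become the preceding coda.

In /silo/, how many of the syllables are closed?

0

Vowels present: i, o; each is a nucleus, giving 2 syllables.
Between /i/ (V1) and /o/ (V2): /l/ → onset of the next syllable (single consonants are always licit onsets).
So the parse is si.lo.
Classifying each syllable: /si/ (open), /lo/ (open).
Closed syllables: 0.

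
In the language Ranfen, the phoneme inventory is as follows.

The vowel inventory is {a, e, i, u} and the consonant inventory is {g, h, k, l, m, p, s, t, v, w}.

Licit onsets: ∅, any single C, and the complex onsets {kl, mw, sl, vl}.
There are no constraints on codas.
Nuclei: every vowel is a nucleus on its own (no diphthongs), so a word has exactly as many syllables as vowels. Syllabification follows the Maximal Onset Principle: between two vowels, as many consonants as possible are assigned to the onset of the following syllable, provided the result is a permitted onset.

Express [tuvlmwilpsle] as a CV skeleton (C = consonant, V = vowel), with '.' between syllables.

Vowels present: u, i, e; each is a nucleus, giving 3 syllables.
Between /u/ (V1) and /i/ (V2): /vlmw/ — longest licit onset from the right is /mw/, leaving /vl/ as coda.
Between /i/ (V2) and /e/ (V3): /lpsl/ splits as /lp/ + /sl/ (/sl/ is the longest suffix that is a licit onset).
So the parse is tuvl.mwilp.sle.
Mapping each syllable to C/V: /tuvl/ → CVCC, /mwilp/ → CCVCC, /sle/ → CCV.

CVCC.CCVCC.CCV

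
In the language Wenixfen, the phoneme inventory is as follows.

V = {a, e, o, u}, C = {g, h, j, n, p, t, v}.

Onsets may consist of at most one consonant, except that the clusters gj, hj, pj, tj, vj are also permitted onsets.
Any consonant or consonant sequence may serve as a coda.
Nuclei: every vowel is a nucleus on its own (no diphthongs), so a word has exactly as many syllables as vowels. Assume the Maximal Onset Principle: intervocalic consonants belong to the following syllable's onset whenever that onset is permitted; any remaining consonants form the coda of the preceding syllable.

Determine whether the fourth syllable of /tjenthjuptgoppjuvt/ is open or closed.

closed

The vowels are e, u, o, u — 4 nuclei, so 4 syllables.
Between /e/ (V1) and /u/ (V2): /nthj/ — longest licit onset from the right is /hj/, leaving /nt/ as coda.
Between /u/ (V2) and /o/ (V3): cluster /ptg/ — the longest permitted-onset suffix is /g/; onset = /g/, preceding coda = /pt/.
Between /o/ (V3) and /u/ (V4): /ppj/ — longest licit onset from the right is /pj/, leaving /p/ as coda.
Result: tjent.hjupt.gop.pjuvt.
Syllable 4 is /pjuvt/ with coda /vt/, so it is closed.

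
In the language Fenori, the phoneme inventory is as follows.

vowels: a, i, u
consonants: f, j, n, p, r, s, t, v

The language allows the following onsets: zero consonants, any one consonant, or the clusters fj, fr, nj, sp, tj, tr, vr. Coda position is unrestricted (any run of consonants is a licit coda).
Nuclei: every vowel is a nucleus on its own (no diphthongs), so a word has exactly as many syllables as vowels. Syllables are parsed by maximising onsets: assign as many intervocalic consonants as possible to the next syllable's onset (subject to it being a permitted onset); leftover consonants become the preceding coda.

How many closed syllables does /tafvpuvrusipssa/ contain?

Nuclei (vowels): a, u, u, i, a → 5 syllables.
/a…u/ gap (V1→V2): /fvp/ splits as /fv/ + /p/ (/p/ is the longest suffix that is a licit onset).
/u…u/ gap (V2→V3): /vr/ is a licit onset in full, so it all attaches to the next syllable.
/u…i/ gap (V3→V4): /s/ → onset of the next syllable (single consonants are always licit onsets).
/i…a/ gap (V4→V5): cluster /pss/ — the longest permitted-onset suffix is /s/; onset = /s/, preceding coda = /ps/.
Putting it together: tafv.pu.vru.sips.sa.
Classifying each syllable: /tafv/ (closed), /pu/ (open), /vru/ (open), /sips/ (closed), /sa/ (open).
Closed syllables: 2.

2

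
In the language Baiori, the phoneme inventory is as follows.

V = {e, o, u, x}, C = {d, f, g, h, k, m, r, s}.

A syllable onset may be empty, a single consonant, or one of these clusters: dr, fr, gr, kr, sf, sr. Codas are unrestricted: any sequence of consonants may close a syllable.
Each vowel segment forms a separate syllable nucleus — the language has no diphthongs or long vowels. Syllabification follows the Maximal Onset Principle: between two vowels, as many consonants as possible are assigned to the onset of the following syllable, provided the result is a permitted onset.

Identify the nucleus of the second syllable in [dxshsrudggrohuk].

Nuclei (vowels): x, u, o, u → 4 syllables.
The second nucleus (vowel 2 from the left) is /u/.

u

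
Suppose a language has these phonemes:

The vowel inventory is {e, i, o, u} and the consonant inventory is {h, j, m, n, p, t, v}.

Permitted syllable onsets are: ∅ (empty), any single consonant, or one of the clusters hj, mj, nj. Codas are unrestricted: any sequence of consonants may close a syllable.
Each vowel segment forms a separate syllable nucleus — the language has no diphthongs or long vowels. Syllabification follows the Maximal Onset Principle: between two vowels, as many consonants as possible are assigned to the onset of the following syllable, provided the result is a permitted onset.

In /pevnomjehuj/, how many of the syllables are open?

2

The vowels are e, o, e, u — 4 nuclei, so 4 syllables.
V1 /e/ – V2 /o/: /vn/; trying suffixes from longest down, /n/ is the first permitted one, so coda /v/ | onset /n/.
V2 /o/ – V3 /e/: /mj/ — entire cluster is a permitted onset → onset /mj/, coda ∅.
V3 /e/ – V4 /u/: /h/ → onset of the next syllable (single consonants are always licit onsets).
So the parse is pev.no.mje.huj.
Classifying each syllable: /pev/ (closed), /no/ (open), /mje/ (open), /huj/ (closed).
Open syllables: 2.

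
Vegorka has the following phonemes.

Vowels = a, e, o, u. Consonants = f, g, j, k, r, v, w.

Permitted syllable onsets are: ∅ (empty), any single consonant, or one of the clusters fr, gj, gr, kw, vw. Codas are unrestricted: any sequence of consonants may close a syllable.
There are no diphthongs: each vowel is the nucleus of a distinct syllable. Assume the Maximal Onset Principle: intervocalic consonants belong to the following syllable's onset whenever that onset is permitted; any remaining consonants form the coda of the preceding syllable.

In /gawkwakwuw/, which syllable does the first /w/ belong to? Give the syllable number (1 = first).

1

The vowels are a, a, u — 3 nuclei, so 3 syllables.
V1 /a/ – V2 /a/: /wkw/; trying suffixes from longest down, /kw/ is the first permitted one, so coda /w/ | onset /kw/.
V2 /a/ – V3 /u/: /kw/ is a licit onset in full, so it all attaches to the next syllable.
So the parse is gaw.kwa.kwuw.
The first /w/ is in the coda of syllable 1 (/gaw/).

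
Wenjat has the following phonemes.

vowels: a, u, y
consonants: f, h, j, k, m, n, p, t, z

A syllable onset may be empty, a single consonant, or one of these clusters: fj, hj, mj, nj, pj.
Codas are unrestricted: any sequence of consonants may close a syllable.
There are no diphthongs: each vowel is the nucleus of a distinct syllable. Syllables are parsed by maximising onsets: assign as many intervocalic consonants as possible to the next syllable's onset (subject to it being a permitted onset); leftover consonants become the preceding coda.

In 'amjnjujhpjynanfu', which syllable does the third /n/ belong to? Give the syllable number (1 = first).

Vowels present: a, u, y, a, u; each is a nucleus, giving 5 syllables.
V1 /a/ – V2 /u/: /mjnj/ — longest licit onset from the right is /nj/, leaving /mj/ as coda.
V2 /u/ – V3 /y/: /jhpj/ — longest licit onset from the right is /pj/, leaving /jh/ as coda.
V3 /y/ – V4 /a/: /n/ → onset of the next syllable (single consonants are always licit onsets).
V4 /a/ – V5 /u/: /nf/ splits as /n/ + /f/ (/f/ is the longest suffix that is a licit onset).
Syllabification: amj.njujh.pjy.nan.fu.
The third /n/ is in the coda of syllable 4 (/nan/).

4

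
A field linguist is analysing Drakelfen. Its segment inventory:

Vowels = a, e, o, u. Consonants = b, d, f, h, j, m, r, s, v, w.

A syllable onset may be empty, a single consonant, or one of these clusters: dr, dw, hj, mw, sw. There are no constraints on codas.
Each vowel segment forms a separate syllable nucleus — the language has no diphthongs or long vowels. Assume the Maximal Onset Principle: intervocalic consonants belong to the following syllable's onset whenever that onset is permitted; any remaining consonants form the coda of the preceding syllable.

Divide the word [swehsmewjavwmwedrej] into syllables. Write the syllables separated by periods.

swehs.mew.javw.mwe.drej

The vowels are e, e, a, e, e — 5 nuclei, so 5 syllables.
σ1/σ2 boundary: /hsm/ — longest licit onset from the right is /m/, leaving /hs/ as coda.
σ2/σ3 boundary: cluster /wj/ — the longest permitted-onset suffix is /j/; onset = /j/, preceding coda = /w/.
σ3/σ4 boundary: /vwmw/ splits as /vw/ + /mw/ (/mw/ is the longest suffix that is a licit onset).
σ4/σ5 boundary: /dr/ — entire cluster is a permitted onset → onset /dr/, coda ∅.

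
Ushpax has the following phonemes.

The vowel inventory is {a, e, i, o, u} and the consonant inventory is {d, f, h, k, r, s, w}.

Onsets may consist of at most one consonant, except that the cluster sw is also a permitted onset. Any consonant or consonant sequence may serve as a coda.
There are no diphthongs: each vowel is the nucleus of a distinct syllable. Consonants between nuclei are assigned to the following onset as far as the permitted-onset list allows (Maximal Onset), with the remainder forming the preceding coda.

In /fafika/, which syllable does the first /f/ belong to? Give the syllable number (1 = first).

The vowels are a, i, a — 3 nuclei, so 3 syllables.
/a…i/ gap (V1→V2): /f/ → onset of the next syllable (single consonants are always licit onsets).
/i…a/ gap (V2→V3): /k/ is a single consonant, so it becomes the next onset.
Result: fa.fi.ka.
The first /f/ is in the onset of syllable 1 (/fa/).

1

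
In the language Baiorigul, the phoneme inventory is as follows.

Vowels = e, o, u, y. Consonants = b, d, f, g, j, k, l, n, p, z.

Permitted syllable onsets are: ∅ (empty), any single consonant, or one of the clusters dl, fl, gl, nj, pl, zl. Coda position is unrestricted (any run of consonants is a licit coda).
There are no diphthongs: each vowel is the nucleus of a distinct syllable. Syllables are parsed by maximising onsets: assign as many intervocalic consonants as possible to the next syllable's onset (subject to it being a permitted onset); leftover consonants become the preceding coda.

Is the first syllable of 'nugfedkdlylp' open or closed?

closed

The vowels are u, e, y — 3 nuclei, so 3 syllables.
/u…e/ gap (V1→V2): /gf/ — longest licit onset from the right is /f/, leaving /g/ as coda.
/e…y/ gap (V2→V3): cluster /dkdl/ — the longest permitted-onset suffix is /dl/; onset = /dl/, preceding coda = /dk/.
So the parse is nug.fedk.dlylp.
Syllable 1 is /nug/ with coda /g/, so it is closed.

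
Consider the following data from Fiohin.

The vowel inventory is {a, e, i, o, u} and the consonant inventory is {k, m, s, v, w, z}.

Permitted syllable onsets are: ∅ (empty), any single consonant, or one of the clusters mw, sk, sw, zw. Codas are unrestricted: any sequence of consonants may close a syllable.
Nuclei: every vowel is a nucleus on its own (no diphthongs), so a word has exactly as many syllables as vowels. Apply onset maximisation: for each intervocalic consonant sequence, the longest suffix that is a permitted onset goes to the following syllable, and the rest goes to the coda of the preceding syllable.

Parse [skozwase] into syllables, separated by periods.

Nuclei (vowels): o, a, e → 3 syllables.
Between /o/ (V1) and /a/ (V2): cluster /zw/ — /zw/ is itself a permitted onset, so the whole cluster goes right; preceding coda = ∅.
Between /a/ (V2) and /e/ (V3): just /s/ — single C goes to the following onset.

sko.zwa.se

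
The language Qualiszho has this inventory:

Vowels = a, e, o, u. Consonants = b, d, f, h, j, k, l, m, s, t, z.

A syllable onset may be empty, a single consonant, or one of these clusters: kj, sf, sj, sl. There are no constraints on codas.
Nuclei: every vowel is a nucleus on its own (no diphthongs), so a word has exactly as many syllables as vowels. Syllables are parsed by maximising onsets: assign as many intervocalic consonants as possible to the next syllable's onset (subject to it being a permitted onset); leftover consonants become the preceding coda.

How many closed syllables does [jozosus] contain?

1

Vowels present: o, o, u; each is a nucleus, giving 3 syllables.
Between /o/ (V1) and /o/ (V2): just /z/ — single C goes to the following onset.
Between /o/ (V2) and /u/ (V3): just /s/ — single C goes to the following onset.
So the parse is jo.zo.sus.
Classifying each syllable: /jo/ (open), /zo/ (open), /sus/ (closed).
Closed syllables: 1.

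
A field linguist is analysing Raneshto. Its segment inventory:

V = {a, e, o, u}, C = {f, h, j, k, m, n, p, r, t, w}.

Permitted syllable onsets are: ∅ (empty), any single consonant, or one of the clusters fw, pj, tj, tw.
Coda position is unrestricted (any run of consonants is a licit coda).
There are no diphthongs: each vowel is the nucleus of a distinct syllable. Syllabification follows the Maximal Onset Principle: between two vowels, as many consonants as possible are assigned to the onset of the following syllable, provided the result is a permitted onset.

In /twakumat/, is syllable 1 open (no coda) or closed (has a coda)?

open

Nuclei (vowels): a, u, a → 3 syllables.
Between /a/ (V1) and /u/ (V2): /k/ is a single consonant, so it becomes the next onset.
Between /u/ (V2) and /a/ (V3): just /m/ — single C goes to the following onset.
So the parse is twa.ku.mat.
Syllable 1 is /twa/; it ends in its nucleus with no coda, so it is open.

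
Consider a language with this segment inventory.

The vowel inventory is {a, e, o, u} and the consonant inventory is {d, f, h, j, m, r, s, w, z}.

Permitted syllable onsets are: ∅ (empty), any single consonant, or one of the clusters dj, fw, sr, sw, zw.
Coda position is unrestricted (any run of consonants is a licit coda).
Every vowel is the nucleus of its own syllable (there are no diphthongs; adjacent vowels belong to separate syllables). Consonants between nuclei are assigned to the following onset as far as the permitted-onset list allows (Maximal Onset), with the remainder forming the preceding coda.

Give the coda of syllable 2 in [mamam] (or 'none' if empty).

Vowels present: a, a; each is a nucleus, giving 2 syllables.
σ1/σ2 boundary: /m/ is a single consonant, so it becomes the next onset.
So the parse is ma.mam.
Syllable 2 is /mam/: onset /m/, nucleus /a/, coda /m/.

m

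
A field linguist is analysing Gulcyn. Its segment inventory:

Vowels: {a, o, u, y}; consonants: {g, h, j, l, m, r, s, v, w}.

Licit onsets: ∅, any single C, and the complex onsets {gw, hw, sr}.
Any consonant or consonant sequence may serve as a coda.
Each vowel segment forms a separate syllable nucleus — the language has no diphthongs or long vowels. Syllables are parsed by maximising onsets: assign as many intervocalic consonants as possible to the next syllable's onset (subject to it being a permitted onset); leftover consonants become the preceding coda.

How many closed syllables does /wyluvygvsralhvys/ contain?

3

Vowels present: y, u, y, a, y; each is a nucleus, giving 5 syllables.
/y…u/ gap (V1→V2): /l/ → onset of the next syllable (single consonants are always licit onsets).
/u…y/ gap (V2→V3): just /v/ — single C goes to the following onset.
/y…a/ gap (V3→V4): cluster /gvsr/ — the longest permitted-onset suffix is /sr/; onset = /sr/, preceding coda = /gv/.
/a…y/ gap (V4→V5): /lhv/ splits as /lh/ + /v/ (/v/ is the longest suffix that is a licit onset).
Syllabification: wy.lu.vygv.sralh.vys.
Classifying each syllable: /wy/ (open), /lu/ (open), /vygv/ (closed), /sralh/ (closed), /vys/ (closed).
Closed syllables: 3.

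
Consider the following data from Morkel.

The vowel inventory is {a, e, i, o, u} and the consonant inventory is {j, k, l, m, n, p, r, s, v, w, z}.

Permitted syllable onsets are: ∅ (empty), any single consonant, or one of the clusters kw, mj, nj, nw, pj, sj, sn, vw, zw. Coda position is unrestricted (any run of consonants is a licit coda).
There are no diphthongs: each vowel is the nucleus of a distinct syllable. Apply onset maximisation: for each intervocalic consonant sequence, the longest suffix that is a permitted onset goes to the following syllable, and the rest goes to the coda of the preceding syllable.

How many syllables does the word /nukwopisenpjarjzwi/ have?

Nuclei (vowels): u, o, i, e, a, i → 6 syllables.

6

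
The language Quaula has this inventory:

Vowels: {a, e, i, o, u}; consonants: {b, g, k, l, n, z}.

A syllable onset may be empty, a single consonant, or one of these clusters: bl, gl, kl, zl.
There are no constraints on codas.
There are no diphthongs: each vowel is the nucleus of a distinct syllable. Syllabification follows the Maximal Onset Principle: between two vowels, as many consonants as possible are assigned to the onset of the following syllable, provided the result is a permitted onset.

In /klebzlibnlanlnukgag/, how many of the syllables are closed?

5

Vowels present: e, i, a, u, a; each is a nucleus, giving 5 syllables.
V1 /e/ – V2 /i/: /bzl/ — longest licit onset from the right is /zl/, leaving /b/ as coda.
V2 /i/ – V3 /a/: /bnl/; trying suffixes from longest down, /l/ is the first permitted one, so coda /bn/ | onset /l/.
V3 /a/ – V4 /u/: /nln/; trying suffixes from longest down, /n/ is the first permitted one, so coda /nl/ | onset /n/.
V4 /u/ – V5 /a/: /kg/ — longest licit onset from the right is /g/, leaving /k/ as coda.
So the parse is kleb.zlibn.lanl.nuk.gag.
Classifying each syllable: /kleb/ (closed), /zlibn/ (closed), /lanl/ (closed), /nuk/ (closed), /gag/ (closed).
Closed syllables: 5.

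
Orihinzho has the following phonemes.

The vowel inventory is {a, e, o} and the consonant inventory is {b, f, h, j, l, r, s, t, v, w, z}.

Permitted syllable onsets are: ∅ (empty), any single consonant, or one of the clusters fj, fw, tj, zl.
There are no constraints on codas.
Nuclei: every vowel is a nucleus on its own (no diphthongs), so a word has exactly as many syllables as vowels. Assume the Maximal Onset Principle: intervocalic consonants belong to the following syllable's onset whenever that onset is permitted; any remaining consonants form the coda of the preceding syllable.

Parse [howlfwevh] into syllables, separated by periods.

howl.fwevh

Nuclei (vowels): o, e → 2 syllables.
Between /o/ (V1) and /e/ (V2): /wlfw/ — longest licit onset from the right is /fw/, leaving /wl/ as coda.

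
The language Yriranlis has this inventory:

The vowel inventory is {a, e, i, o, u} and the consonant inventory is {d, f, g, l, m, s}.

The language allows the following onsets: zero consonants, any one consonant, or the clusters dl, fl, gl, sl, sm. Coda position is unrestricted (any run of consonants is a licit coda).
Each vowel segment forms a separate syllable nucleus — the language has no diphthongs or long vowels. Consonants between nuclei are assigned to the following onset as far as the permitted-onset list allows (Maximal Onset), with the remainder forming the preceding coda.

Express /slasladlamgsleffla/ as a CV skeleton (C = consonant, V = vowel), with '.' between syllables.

CCV.CCV.CCVCC.CCVC.CCV

The vowels are a, a, a, e, a — 5 nuclei, so 5 syllables.
Between /a/ (V1) and /a/ (V2): /sl/ is a licit onset in full, so it all attaches to the next syllable.
Between /a/ (V2) and /a/ (V3): cluster /dl/ — /dl/ is itself a permitted onset, so the whole cluster goes right; preceding coda = ∅.
Between /a/ (V3) and /e/ (V4): /mgsl/ — longest licit onset from the right is /sl/, leaving /mg/ as coda.
Between /e/ (V4) and /a/ (V5): cluster /ffl/ — the longest permitted-onset suffix is /fl/; onset = /fl/, preceding coda = /f/.
So the parse is sla.sla.dlamg.slef.fla.
Mapping each syllable to C/V: /sla/ → CCV, /sla/ → CCV, /dlamg/ → CCVCC, /slef/ → CCVC, /fla/ → CCV.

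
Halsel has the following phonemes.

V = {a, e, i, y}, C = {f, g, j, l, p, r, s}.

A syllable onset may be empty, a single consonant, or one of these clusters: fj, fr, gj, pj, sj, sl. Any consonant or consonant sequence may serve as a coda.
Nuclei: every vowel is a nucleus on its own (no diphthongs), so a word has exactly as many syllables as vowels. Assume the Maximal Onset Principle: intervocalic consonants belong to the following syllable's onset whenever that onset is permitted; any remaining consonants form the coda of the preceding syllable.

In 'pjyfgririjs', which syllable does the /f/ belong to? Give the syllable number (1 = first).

Nuclei (vowels): y, i, i → 3 syllables.
σ1/σ2 boundary: /fgr/ splits as /fg/ + /r/ (/r/ is the longest suffix that is a licit onset).
σ2/σ3 boundary: just /r/ — single C goes to the following onset.
Syllabification: pjyfg.ri.rijs.
The /f/ is in the coda of syllable 1 (/pjyfg/).

1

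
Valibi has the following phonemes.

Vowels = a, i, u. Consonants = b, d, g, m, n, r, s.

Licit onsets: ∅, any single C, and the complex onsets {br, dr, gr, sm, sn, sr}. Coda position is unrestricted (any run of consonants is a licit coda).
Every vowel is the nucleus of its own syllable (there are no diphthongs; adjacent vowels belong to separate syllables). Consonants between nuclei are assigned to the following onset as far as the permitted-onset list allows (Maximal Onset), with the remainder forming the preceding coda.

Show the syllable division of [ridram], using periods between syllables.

ri.dram

The vowels are i, a — 2 nuclei, so 2 syllables.
/i…a/ gap (V1→V2): /dr/ is a licit onset in full, so it all attaches to the next syllable.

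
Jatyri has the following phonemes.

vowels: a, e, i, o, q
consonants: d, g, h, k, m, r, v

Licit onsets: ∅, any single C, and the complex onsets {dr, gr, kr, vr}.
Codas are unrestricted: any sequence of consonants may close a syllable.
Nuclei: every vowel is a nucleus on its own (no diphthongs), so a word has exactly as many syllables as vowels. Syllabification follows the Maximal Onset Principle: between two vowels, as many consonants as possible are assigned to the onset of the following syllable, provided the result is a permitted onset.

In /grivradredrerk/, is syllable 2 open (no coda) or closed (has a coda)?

Nuclei (vowels): i, a, e, e → 4 syllables.
σ1/σ2 boundary: /vr/ is a licit onset in full, so it all attaches to the next syllable.
σ2/σ3 boundary: /dr/ is a licit onset in full, so it all attaches to the next syllable.
σ3/σ4 boundary: /dr/ — entire cluster is a permitted onset → onset /dr/, coda ∅.
Result: gri.vra.dre.drerk.
Syllable 2 is /vra/; it ends in its nucleus with no coda, so it is open.

open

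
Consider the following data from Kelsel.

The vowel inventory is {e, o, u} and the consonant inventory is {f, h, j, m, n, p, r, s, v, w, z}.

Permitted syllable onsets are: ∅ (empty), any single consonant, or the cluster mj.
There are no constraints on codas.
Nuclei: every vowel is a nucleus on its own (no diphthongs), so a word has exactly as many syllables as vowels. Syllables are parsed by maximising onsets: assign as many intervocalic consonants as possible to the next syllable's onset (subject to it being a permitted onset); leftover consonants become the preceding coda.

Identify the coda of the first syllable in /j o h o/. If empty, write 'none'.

Vowels present: o, o; each is a nucleus, giving 2 syllables.
Between /o/ (V1) and /o/ (V2): just /h/ — single C goes to the following onset.
Result: jo.ho.
Syllable 1 is /jo/: onset /j/, nucleus /o/, coda ∅.

none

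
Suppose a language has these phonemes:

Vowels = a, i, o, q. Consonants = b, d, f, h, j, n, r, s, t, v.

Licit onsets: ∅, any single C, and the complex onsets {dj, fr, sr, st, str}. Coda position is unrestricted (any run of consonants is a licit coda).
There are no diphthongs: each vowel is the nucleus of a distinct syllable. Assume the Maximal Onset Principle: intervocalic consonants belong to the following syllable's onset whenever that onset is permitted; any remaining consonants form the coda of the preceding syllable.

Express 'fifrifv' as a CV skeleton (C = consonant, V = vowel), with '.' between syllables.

CV.CCVCC

Nuclei (vowels): i, i → 2 syllables.
Between /i/ (V1) and /i/ (V2): /fr/ — entire cluster is a permitted onset → onset /fr/, coda ∅.
Result: fi.frifv.
Mapping each syllable to C/V: /fi/ → CV, /frifv/ → CCVCC.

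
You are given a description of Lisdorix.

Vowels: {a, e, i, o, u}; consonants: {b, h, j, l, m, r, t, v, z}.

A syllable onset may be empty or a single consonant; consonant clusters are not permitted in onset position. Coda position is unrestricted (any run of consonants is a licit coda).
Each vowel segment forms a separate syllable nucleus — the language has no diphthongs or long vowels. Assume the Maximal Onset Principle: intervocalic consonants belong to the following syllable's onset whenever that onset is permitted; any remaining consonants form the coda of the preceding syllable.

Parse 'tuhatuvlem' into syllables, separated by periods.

tu.ha.tuv.lem

The vowels are u, a, u, e — 4 nuclei, so 4 syllables.
Between /u/ (V1) and /a/ (V2): /h/ → onset of the next syllable (single consonants are always licit onsets).
Between /a/ (V2) and /u/ (V3): /t/ is a single consonant, so it becomes the next onset.
Between /u/ (V3) and /e/ (V4): /vl/ splits as /v/ + /l/ (/l/ is the longest suffix that is a licit onset).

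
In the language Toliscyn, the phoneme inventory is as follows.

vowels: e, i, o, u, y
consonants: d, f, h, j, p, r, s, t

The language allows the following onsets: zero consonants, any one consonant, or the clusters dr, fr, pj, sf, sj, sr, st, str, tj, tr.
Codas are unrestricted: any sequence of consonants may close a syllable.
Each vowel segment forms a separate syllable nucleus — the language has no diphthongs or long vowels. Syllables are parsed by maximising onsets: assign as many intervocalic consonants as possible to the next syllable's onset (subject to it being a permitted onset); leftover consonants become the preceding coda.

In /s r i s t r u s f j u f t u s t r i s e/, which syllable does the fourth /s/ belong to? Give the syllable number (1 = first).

5

The vowels are i, u, u, u, i, e — 6 nuclei, so 6 syllables.
/i…u/ gap (V1→V2): cluster /str/ — /str/ is itself a permitted onset, so the whole cluster goes right; preceding coda = ∅.
/u…u/ gap (V2→V3): /sfj/ — longest licit onset from the right is /j/, leaving /sf/ as coda.
/u…u/ gap (V3→V4): /ft/; trying suffixes from longest down, /t/ is the first permitted one, so coda /f/ | onset /t/.
/u…i/ gap (V4→V5): cluster /str/ — /str/ is itself a permitted onset, so the whole cluster goes right; preceding coda = ∅.
/i…e/ gap (V5→V6): /s/ → onset of the next syllable (single consonants are always licit onsets).
Result: sri.strusf.juf.tu.stri.se.
The fourth /s/ is in the onset of syllable 5 (/stri/).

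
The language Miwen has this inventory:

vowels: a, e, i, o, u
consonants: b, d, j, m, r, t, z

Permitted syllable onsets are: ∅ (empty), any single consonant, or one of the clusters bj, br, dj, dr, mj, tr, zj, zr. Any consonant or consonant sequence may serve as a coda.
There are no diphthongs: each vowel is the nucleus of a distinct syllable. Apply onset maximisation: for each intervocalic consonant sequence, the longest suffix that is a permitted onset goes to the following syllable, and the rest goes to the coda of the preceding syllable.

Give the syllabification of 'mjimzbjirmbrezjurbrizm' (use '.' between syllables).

The vowels are i, i, e, u, i — 5 nuclei, so 5 syllables.
/i…i/ gap (V1→V2): /mzbj/ — longest licit onset from the right is /bj/, leaving /mz/ as coda.
/i…e/ gap (V2→V3): /rmbr/ splits as /rm/ + /br/ (/br/ is the longest suffix that is a licit onset).
/e…u/ gap (V3→V4): /zj/ — entire cluster is a permitted onset → onset /zj/, coda ∅.
/u…i/ gap (V4→V5): /rbr/; trying suffixes from longest down, /br/ is the first permitted one, so coda /r/ | onset /br/.

mjimz.bjirm.bre.zjur.brizm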